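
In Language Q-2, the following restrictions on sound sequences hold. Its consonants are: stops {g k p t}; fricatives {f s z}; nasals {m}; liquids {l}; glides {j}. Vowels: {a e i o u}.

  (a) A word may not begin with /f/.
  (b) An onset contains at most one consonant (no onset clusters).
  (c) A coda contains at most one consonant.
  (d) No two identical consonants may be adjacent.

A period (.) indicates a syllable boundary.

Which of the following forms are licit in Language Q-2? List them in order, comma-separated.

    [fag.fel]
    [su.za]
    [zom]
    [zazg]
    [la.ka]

[fag.fel] — violates constraint (a): word begins with /f/ → illicit
[su.za] — σ1 onset /s/, coda /∅/ ok; σ2 onset /z/, coda /∅/ ok → licit
[zom] — σ1 onset /z/, coda /m/ ok → licit
[zazg] — violates constraint (c): syllable 1 coda /zg/ has 2 consonants (> 1) → illicit
[la.ka] — σ1 onset /l/, coda /∅/ ok; σ2 onset /k/, coda /∅/ ok → licit

[su.za], [zom], [la.ka]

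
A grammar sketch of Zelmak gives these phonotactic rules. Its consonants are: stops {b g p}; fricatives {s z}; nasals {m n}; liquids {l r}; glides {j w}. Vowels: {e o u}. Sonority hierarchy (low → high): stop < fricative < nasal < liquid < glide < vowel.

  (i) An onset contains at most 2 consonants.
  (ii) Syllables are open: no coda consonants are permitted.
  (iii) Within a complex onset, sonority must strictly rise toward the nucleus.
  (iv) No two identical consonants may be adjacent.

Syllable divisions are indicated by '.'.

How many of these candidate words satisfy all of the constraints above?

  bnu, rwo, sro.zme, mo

4

bnu — σ1 onset /bn/ (1→3 rises), coda /∅/ ok → well-formed
rwo — σ1 onset /rw/ (4→5 rises), coda /∅/ ok → well-formed
sro.zme — σ1 onset /sr/ (2→4 rises), coda /∅/ ok; σ2 onset /zm/ (2→3 rises), coda /∅/ ok → well-formed
mo — σ1 onset /m/, coda /∅/ ok → well-formed
Well-formed: bnu, rwo, sro.zme, mo → 4.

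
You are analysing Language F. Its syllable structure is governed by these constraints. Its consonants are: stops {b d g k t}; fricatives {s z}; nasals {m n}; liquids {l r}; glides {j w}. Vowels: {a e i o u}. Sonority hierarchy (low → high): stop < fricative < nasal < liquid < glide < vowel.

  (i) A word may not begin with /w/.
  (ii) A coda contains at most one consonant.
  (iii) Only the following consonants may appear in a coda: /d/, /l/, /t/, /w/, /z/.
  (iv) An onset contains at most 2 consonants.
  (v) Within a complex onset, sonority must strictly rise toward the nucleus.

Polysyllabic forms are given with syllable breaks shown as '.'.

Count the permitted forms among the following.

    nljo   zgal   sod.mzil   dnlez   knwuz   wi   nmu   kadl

nljo — violates constraint (iv): syllable 1 onset /nlj/ has 3 consonants (> 2) → not permitted
zgal — violates constraint (v): syllable 1 onset /zg/: /z/ (fricative, 2) → /g/ (stop, 1) does not rise → not permitted
sod.mzil — violates constraint (v): syllable 2 onset /mz/: /m/ (nasal, 3) → /z/ (fricative, 2) does not rise → not permitted
dnlez — violates constraint (iv): syllable 1 onset /dnl/ has 3 consonants (> 2) → not permitted
knwuz — violates constraint (iv): syllable 1 onset /knw/ has 3 consonants (> 2) → not permitted
wi — violates constraint (i): word begins with /w/ → not permitted
nmu — violates constraint (v): syllable 1 onset /nm/: /n/ (nasal, 3) → /m/ (nasal, 3) does not rise → not permitted
kadl — violates constraint (ii): syllable 1 coda /dl/ has 2 consonants (> 1) → not permitted
No form is permitted → 0.

0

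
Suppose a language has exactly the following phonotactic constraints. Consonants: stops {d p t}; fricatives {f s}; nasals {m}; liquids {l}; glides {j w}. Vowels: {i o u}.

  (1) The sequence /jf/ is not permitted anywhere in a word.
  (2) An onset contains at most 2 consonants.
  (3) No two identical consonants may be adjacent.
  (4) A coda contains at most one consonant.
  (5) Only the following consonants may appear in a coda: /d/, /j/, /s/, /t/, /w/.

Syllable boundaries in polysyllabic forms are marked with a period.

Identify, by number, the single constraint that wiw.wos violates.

3

wiw.wos: adjacent identical consonants /ww/.
This is a violation of constraint 3: "No two identical consonants may be adjacent."
The remaining constraints (1, 2, 4, 5) are satisfied.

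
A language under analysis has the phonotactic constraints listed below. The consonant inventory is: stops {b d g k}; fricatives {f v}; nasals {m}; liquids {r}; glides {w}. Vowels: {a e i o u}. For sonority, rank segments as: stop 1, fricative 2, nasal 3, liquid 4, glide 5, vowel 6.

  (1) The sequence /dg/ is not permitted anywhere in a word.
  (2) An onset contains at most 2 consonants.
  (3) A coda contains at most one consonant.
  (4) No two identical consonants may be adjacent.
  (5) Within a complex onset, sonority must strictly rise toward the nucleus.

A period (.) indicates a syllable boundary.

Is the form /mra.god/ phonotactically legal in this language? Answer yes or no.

yes

/mra.god/ — σ1 onset /mr/ (3→4 rises), coda /∅/ ok; σ2 onset /g/, coda /d/ ok → phonotactically legal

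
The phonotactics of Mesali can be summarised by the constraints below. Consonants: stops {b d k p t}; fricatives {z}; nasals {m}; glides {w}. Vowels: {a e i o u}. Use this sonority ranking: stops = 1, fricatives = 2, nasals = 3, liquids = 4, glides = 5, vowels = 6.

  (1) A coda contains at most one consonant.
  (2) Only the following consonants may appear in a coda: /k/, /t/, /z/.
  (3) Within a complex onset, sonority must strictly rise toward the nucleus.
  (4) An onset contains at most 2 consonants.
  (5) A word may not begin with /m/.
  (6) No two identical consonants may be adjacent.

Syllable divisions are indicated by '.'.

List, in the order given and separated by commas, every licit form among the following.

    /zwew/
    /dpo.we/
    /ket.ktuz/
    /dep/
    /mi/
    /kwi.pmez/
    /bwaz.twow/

/zwew/ — violates constraint 2: syllable 1 coda contains /w/, which is not a licensed coda consonant → illicit
/dpo.we/ — violates constraint 3: syllable 1 onset /dp/: /d/ (stop, 1) → /p/ (stop, 1) does not rise → illicit
/ket.ktuz/ — violates constraint 3: syllable 2 onset /kt/: /k/ (stop, 1) → /t/ (stop, 1) does not rise → illicit
/dep/ — violates constraint 2: syllable 1 coda contains /p/, which is not a licensed coda consonant → illicit
/mi/ — violates constraint 5: word begins with /m/ → illicit
/kwi.pmez/ — σ1 onset /kw/ (1→5 rises), coda /∅/ ok; σ2 onset /pm/ (1→3 rises), coda /z/ ok → licit
/bwaz.twow/ — violates constraint 2: syllable 2 coda contains /w/, which is not a licensed coda consonant → illicit

/kwi.pmez/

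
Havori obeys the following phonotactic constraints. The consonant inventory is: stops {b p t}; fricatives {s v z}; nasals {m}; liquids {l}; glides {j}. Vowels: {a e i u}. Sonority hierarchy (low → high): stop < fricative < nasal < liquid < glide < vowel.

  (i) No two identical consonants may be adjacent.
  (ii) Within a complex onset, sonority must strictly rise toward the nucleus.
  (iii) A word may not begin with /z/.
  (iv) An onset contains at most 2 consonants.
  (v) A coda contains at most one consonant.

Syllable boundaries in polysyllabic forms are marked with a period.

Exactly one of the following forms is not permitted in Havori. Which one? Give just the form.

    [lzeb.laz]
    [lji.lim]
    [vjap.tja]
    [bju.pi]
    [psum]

[lzeb.laz]

[lzeb.laz] — violates constraint (ii): syllable 1 onset /lz/: /l/ (liquid, 4) → /z/ (fricative, 2) does not rise → not permitted
[lji.lim] — σ1 onset /lj/ (4→5 rises), coda /∅/ ok; σ2 onset /l/, coda /m/ ok → permitted
[vjap.tja] — σ1 onset /vj/ (2→5 rises), coda /p/ ok; σ2 onset /tj/ (1→5 rises), coda /∅/ ok → permitted
[bju.pi] — σ1 onset /bj/ (1→5 rises), coda /∅/ ok; σ2 onset /p/, coda /∅/ ok → permitted
[psum] — σ1 onset /ps/ (1→2 rises), coda /m/ ok → permitted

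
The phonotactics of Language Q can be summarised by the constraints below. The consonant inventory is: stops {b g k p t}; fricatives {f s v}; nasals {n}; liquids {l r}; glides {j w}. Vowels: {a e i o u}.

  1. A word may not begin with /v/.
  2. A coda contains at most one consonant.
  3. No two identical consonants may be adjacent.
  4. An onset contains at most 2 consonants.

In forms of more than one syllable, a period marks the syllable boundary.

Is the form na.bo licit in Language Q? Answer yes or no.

na.bo — σ1 onset /n/, coda /∅/ ok; σ2 onset /b/, coda /∅/ ok → licit

yes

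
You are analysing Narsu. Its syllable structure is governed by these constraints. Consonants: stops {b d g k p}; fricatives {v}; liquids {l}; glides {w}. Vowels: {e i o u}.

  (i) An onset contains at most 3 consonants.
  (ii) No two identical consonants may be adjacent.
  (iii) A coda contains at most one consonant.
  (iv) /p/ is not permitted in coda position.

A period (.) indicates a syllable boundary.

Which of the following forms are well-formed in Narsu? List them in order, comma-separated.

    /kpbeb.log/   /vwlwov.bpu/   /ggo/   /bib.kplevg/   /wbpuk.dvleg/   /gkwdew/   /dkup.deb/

/kpbeb.log/, /wbpuk.dvleg/

/kpbeb.log/ — σ1 onset /kpb/ (3C), coda /b/ ok; σ2 onset /l/, coda /g/ ok → well-formed
/vwlwov.bpu/ — violates constraint (i): syllable 1 onset /vwlw/ has 4 consonants (> 3) → ill-formed
/ggo/ — violates constraint (ii): adjacent identical consonants /gg/ → ill-formed
/bib.kplevg/ — violates constraint (iii): syllable 2 coda /vg/ has 2 consonants (> 1) → ill-formed
/wbpuk.dvleg/ — σ1 onset /wbp/ (3C), coda /k/ ok; σ2 onset /dvl/ (3C), coda /g/ ok → well-formed
/gkwdew/ — violates constraint (i): syllable 1 onset /gkwd/ has 4 consonants (> 3) → ill-formed
/dkup.deb/ — violates constraint (iv): syllable 1 coda contains /p/ → ill-formed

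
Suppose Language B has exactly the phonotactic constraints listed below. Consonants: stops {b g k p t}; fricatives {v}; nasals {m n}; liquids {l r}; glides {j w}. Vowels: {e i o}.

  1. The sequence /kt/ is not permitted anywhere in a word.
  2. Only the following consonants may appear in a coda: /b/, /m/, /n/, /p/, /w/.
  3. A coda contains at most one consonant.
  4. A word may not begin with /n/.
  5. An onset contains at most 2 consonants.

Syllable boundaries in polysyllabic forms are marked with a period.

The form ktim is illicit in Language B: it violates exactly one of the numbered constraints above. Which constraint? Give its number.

ktim: contains banned sequence /kt/.
This is a violation of constraint 1: "The sequence /kt/ is not permitted anywhere in a word."
The remaining constraints (2, 3, 4, 5) are satisfied.

1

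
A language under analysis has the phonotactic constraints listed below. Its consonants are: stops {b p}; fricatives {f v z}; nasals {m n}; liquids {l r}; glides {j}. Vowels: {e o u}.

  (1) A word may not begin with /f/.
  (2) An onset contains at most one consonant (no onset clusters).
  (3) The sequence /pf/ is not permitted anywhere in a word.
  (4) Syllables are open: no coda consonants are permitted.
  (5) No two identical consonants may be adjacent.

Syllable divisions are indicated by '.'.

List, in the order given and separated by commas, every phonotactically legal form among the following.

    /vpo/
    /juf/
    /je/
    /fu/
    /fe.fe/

/vpo/ — violates constraint 2: syllable 1 onset /vp/ has 2 consonants (> 1) → phonotactically illegal
/juf/ — violates constraint 4: syllable 1 coda /f/ has 1 consonant (> 0) → phonotactically illegal
/je/ — σ1 onset /j/, coda /∅/ ok → phonotactically legal
/fu/ — violates constraint 1: word begins with /f/ → phonotactically illegal
/fe.fe/ — violates constraint 1: word begins with /f/ → phonotactically illegal

/je/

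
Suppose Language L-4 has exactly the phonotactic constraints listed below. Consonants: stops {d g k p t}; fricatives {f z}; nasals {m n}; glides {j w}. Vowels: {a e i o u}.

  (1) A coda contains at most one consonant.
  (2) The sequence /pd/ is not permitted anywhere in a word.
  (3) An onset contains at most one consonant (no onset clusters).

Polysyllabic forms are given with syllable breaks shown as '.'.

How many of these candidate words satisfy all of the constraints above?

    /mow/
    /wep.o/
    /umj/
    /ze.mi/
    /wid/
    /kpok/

4

/mow/ — σ1 onset /m/, coda /w/ ok → licit
/wep.o/ — σ1 onset /w/, coda /p/ ok; σ2 onset /∅/, coda /∅/ ok → licit
/umj/ — violates constraint 1: syllable 1 coda /mj/ has 2 consonants (> 1) → illicit
/ze.mi/ — σ1 onset /z/, coda /∅/ ok; σ2 onset /m/, coda /∅/ ok → licit
/wid/ — σ1 onset /w/, coda /d/ ok → licit
/kpok/ — violates constraint 3: syllable 1 onset /kp/ has 2 consonants (> 1) → illicit
Licit: /mow/, /wep.o/, /ze.mi/, /wid/ → 4.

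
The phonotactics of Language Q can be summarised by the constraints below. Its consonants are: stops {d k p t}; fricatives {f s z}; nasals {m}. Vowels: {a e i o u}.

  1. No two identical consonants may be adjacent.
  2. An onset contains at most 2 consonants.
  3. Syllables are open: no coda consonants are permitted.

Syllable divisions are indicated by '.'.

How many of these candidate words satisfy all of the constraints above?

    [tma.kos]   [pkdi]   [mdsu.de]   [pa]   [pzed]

1

[tma.kos] — violates constraint 3: syllable 2 coda /s/ has 1 consonant (> 0) → ill-formed
[pkdi] — violates constraint 2: syllable 1 onset /pkd/ has 3 consonants (> 2) → ill-formed
[mdsu.de] — violates constraint 2: syllable 1 onset /mds/ has 3 consonants (> 2) → ill-formed
[pa] — σ1 onset /p/, coda /∅/ ok → well-formed
[pzed] — violates constraint 3: syllable 1 coda /d/ has 1 consonant (> 0) → ill-formed
Well-formed: [pa] → 1.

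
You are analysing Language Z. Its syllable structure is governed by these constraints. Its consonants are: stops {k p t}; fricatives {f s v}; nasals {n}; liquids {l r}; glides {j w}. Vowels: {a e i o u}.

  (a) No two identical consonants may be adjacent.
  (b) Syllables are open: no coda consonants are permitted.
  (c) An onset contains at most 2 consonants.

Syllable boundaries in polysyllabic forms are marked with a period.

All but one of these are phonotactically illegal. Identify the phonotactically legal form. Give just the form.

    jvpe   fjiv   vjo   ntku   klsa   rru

jvpe — violates constraint (c): syllable 1 onset /jvp/ has 3 consonants (> 2) → phonotactically illegal
fjiv — violates constraint (b): syllable 1 coda /v/ has 1 consonant (> 0) → phonotactically illegal
vjo — σ1 onset /vj/ (2C), coda /∅/ ok → phonotactically legal
ntku — violates constraint (c): syllable 1 onset /ntk/ has 3 consonants (> 2) → phonotactically illegal
klsa — violates constraint (c): syllable 1 onset /kls/ has 3 consonants (> 2) → phonotactically illegal
rru — violates constraint (a): adjacent identical consonants /rr/ → phonotactically illegal

vjo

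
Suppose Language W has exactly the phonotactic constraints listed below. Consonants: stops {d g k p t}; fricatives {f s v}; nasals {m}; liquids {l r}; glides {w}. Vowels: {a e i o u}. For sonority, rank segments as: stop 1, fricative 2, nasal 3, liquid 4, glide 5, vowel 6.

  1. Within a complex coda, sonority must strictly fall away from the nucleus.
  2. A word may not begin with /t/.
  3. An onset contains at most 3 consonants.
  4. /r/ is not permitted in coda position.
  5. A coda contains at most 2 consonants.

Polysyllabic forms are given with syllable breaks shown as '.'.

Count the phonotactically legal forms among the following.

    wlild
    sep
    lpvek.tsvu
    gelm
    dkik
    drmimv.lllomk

6

wlild — σ1 onset /wl/ (2C), coda /ld/ (4→1 falls) ok → phonotactically legal
sep — σ1 onset /s/, coda /p/ ok → phonotactically legal
lpvek.tsvu — σ1 onset /lpv/ (3C), coda /k/ ok; σ2 onset /tsv/ (3C), coda /∅/ ok → phonotactically legal
gelm — σ1 onset /g/, coda /lm/ (4→3 falls) ok → phonotactically legal
dkik — σ1 onset /dk/ (2C), coda /k/ ok → phonotactically legal
drmimv.lllomk — σ1 onset /drm/ (3C), coda /mv/ (3→2 falls) ok; σ2 onset /lll/ (3C), coda /mk/ (3→1 falls) ok → phonotactically legal
Phonotactically legal: wlild, sep, lpvek.tsvu, gelm, dkik, drmimv.lllomk → 6.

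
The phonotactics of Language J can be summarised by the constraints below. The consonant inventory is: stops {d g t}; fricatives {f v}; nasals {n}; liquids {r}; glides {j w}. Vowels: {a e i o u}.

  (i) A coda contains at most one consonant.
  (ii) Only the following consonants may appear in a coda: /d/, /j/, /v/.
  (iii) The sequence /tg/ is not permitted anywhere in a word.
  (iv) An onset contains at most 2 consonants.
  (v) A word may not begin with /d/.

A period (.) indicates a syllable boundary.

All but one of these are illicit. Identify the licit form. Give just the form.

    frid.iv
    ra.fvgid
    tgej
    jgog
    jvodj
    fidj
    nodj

frid.iv

frid.iv — σ1 onset /fr/ (2C), coda /d/ ok; σ2 onset /∅/, coda /v/ ok → licit
ra.fvgid — violates constraint (iv): syllable 2 onset /fvg/ has 3 consonants (> 2) → illicit
tgej — violates constraint (iii): contains banned sequence /tg/ → illicit
jgog — violates constraint (ii): syllable 1 coda contains /g/, which is not a licensed coda consonant → illicit
jvodj — violates constraint (i): syllable 1 coda /dj/ has 2 consonants (> 1) → illicit
fidj — violates constraint (i): syllable 1 coda /dj/ has 2 consonants (> 1) → illicit
nodj — violates constraint (i): syllable 1 coda /dj/ has 2 consonants (> 1) → illicit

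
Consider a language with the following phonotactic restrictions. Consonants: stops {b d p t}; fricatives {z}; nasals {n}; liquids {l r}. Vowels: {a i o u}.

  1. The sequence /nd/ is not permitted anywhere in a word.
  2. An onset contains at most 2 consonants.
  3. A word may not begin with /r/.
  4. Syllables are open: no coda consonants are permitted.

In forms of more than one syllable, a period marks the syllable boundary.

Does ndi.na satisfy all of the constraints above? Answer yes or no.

no

ndi.na — violates constraint 1: contains banned sequence /nd/ → ill-formed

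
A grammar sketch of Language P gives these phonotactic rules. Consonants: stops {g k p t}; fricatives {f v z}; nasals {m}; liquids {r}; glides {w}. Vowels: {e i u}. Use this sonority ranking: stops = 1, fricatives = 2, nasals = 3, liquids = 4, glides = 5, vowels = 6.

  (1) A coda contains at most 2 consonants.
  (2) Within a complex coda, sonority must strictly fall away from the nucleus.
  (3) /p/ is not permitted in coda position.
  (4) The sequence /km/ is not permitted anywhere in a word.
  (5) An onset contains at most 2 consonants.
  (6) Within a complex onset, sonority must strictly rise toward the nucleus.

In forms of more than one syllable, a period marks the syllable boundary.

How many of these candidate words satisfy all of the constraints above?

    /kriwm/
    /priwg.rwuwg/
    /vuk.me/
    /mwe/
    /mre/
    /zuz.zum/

5

/kriwm/ — σ1 onset /kr/ (1→4 rises), coda /wm/ (5→3 falls) ok → licit
/priwg.rwuwg/ — σ1 onset /pr/ (1→4 rises), coda /wg/ (5→1 falls) ok; σ2 onset /rw/ (4→5 rises), coda /wg/ (5→1 falls) ok → licit
/vuk.me/ — violates constraint 4: contains banned sequence /km/ → illicit
/mwe/ — σ1 onset /mw/ (3→5 rises), coda /∅/ ok → licit
/mre/ — σ1 onset /mr/ (3→4 rises), coda /∅/ ok → licit
/zuz.zum/ — σ1 onset /z/, coda /z/ ok; σ2 onset /z/, coda /m/ ok → licit
Licit: /kriwm/, /priwg.rwuwg/, /mwe/, /mre/, /zuz.zum/ → 5.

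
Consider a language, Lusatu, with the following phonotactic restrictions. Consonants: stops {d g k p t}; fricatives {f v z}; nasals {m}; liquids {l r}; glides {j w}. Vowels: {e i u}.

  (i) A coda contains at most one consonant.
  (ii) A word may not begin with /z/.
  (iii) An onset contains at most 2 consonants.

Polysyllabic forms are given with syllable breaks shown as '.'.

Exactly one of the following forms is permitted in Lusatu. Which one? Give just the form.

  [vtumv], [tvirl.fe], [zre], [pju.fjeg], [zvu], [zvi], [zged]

[vtumv] — violates constraint (i): syllable 1 coda /mv/ has 2 consonants (> 1) → not permitted
[tvirl.fe] — violates constraint (i): syllable 1 coda /rl/ has 2 consonants (> 1) → not permitted
[zre] — violates constraint (ii): word begins with /z/ → not permitted
[pju.fjeg] — σ1 onset /pj/ (2C), coda /∅/ ok; σ2 onset /fj/ (2C), coda /g/ ok → permitted
[zvu] — violates constraint (ii): word begins with /z/ → not permitted
[zvi] — violates constraint (ii): word begins with /z/ → not permitted
[zged] — violates constraint (ii): word begins with /z/ → not permitted

[pju.fjeg]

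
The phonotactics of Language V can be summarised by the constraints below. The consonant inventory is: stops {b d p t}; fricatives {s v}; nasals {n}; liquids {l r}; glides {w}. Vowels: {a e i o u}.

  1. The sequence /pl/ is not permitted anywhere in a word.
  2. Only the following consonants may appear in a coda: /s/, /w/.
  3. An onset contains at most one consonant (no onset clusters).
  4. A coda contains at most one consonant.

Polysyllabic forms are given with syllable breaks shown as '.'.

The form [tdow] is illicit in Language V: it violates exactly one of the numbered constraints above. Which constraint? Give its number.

[tdow]: syllable 1 onset /td/ has 2 consonants (> 1).
This is a violation of constraint 3: "An onset contains at most one consonant (no onset clusters)."
The remaining constraints (1, 2, 4) are satisfied.

3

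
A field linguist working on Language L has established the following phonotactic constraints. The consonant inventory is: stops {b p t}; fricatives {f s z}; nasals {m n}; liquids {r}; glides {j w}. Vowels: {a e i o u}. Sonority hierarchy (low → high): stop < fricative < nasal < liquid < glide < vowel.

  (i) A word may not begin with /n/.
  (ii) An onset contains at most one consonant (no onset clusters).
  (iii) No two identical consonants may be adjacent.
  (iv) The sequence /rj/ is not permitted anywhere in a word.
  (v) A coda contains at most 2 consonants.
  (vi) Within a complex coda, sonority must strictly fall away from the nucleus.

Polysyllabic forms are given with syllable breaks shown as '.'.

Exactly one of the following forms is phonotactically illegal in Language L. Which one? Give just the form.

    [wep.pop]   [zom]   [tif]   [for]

[wep.pop]

[wep.pop] — violates constraint (iii): adjacent identical consonants /pp/ → phonotactically illegal
[zom] — σ1 onset /z/, coda /m/ ok → phonotactically legal
[tif] — σ1 onset /t/, coda /f/ ok → phonotactically legal
[for] — σ1 onset /f/, coda /r/ ok → phonotactically legal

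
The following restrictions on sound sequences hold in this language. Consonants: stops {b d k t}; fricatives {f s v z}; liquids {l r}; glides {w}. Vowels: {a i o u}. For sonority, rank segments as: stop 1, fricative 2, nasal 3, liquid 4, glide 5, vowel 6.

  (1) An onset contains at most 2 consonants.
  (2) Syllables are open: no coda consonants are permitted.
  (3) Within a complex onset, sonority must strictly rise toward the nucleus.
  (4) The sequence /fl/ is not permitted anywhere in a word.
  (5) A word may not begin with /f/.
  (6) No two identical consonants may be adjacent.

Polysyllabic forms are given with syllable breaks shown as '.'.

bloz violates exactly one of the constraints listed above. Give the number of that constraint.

bloz: syllable 1 coda /z/ has 1 consonant (> 0).
This is a violation of constraint 2: "Syllables are open: no coda consonants are permitted."
The remaining constraints (1, 3, 4, 5, 6) are satisfied.

2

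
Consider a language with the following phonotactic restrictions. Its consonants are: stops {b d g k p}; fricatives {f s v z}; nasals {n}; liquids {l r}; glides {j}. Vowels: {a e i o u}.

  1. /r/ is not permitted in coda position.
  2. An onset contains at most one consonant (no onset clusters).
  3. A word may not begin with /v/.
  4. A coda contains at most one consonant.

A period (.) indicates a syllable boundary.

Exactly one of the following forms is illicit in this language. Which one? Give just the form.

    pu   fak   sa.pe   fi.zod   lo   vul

vul

pu — σ1 onset /p/, coda /∅/ ok → licit
fak — σ1 onset /f/, coda /k/ ok → licit
sa.pe — σ1 onset /s/, coda /∅/ ok; σ2 onset /p/, coda /∅/ ok → licit
fi.zod — σ1 onset /f/, coda /∅/ ok; σ2 onset /z/, coda /d/ ok → licit
lo — σ1 onset /l/, coda /∅/ ok → licit
vul — violates constraint 3: word begins with /v/ → illicit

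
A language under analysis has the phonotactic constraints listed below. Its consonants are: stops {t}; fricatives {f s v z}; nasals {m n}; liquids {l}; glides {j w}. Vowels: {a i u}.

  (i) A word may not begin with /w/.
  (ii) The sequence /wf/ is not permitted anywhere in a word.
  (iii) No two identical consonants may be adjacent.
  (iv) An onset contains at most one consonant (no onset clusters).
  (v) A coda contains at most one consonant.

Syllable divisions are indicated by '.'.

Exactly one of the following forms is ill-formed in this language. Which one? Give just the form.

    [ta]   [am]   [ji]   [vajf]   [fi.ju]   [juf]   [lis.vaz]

[ta] — σ1 onset /t/, coda /∅/ ok → well-formed
[am] — σ1 onset /∅/, coda /m/ ok → well-formed
[ji] — σ1 onset /j/, coda /∅/ ok → well-formed
[vajf] — violates constraint (v): syllable 1 coda /jf/ has 2 consonants (> 1) → ill-formed
[fi.ju] — σ1 onset /f/, coda /∅/ ok; σ2 onset /j/, coda /∅/ ok → well-formed
[juf] — σ1 onset /j/, coda /f/ ok → well-formed
[lis.vaz] — σ1 onset /l/, coda /s/ ok; σ2 onset /v/, coda /z/ ok → well-formed

[vajf]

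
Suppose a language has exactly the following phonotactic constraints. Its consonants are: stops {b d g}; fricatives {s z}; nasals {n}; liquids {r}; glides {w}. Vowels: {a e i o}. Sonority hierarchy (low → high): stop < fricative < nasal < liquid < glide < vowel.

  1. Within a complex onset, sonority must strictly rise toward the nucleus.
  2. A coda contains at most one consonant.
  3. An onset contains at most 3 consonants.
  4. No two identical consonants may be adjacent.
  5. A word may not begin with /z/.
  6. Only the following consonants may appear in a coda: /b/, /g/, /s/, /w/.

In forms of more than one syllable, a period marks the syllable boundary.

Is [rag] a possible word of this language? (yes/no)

yes

[rag] — σ1 onset /r/, coda /g/ ok → permitted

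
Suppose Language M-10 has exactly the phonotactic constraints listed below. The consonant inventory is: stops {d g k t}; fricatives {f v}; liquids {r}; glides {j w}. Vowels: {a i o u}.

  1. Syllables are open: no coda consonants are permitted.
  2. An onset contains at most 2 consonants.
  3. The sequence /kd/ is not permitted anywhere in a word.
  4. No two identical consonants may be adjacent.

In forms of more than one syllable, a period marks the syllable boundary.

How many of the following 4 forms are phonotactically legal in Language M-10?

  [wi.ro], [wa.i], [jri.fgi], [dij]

[wi.ro] — σ1 onset /w/, coda /∅/ ok; σ2 onset /r/, coda /∅/ ok → phonotactically legal
[wa.i] — σ1 onset /w/, coda /∅/ ok; σ2 onset /∅/, coda /∅/ ok → phonotactically legal
[jri.fgi] — σ1 onset /jr/ (2C), coda /∅/ ok; σ2 onset /fg/ (2C), coda /∅/ ok → phonotactically legal
[dij] — violates constraint 1: syllable 1 coda /j/ has 1 consonant (> 0) → phonotactically illegal
Phonotactically legal: [wi.ro], [wa.i], [jri.fgi] → 3.

3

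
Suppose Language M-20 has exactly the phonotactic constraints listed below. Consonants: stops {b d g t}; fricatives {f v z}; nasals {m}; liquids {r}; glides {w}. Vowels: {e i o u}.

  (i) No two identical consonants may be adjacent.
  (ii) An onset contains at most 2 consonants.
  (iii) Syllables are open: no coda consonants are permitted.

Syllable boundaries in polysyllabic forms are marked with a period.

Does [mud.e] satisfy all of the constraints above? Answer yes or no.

[mud.e] — violates constraint (iii): syllable 1 coda /d/ has 1 consonant (> 0) → ill-formed

no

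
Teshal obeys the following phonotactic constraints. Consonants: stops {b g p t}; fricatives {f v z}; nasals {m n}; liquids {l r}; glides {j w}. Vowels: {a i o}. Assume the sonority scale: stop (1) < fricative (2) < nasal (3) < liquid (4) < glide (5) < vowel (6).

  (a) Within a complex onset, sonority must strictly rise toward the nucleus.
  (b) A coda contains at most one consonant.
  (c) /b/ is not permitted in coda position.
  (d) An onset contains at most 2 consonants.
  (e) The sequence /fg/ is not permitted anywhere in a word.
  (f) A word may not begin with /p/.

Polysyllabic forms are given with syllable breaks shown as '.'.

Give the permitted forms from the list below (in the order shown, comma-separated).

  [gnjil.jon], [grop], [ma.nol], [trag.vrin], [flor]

[gnjil.jon] — violates constraint (d): syllable 1 onset /gnj/ has 3 consonants (> 2) → not permitted
[grop] — σ1 onset /gr/ (1→4 rises), coda /p/ ok → permitted
[ma.nol] — σ1 onset /m/, coda /∅/ ok; σ2 onset /n/, coda /l/ ok → permitted
[trag.vrin] — σ1 onset /tr/ (1→4 rises), coda /g/ ok; σ2 onset /vr/ (2→4 rises), coda /n/ ok → permitted
[flor] — σ1 onset /fl/ (2→4 rises), coda /r/ ok → permitted

[grop], [ma.nol], [trag.vrin], [flor]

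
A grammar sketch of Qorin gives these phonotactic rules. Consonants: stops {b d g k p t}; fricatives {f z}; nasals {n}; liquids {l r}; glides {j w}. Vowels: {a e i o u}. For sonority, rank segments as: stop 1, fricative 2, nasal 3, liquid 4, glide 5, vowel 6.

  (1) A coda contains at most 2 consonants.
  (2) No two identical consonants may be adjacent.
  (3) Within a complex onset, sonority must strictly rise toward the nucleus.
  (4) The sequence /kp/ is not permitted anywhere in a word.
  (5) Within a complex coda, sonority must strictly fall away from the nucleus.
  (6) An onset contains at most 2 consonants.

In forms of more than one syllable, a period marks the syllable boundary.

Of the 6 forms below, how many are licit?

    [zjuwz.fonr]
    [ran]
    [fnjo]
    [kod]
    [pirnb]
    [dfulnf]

[zjuwz.fonr] — violates constraint 5: syllable 2 coda /nr/: /n/ (nasal, 3) → /r/ (liquid, 4) does not fall → illicit
[ran] — σ1 onset /r/, coda /n/ ok → licit
[fnjo] — violates constraint 6: syllable 1 onset /fnj/ has 3 consonants (> 2) → illicit
[kod] — σ1 onset /k/, coda /d/ ok → licit
[pirnb] — violates constraint 1: syllable 1 coda /rnb/ has 3 consonants (> 2) → illicit
[dfulnf] — violates constraint 1: syllable 1 coda /lnf/ has 3 consonants (> 2) → illicit
Licit: [ran], [kod] → 2.

2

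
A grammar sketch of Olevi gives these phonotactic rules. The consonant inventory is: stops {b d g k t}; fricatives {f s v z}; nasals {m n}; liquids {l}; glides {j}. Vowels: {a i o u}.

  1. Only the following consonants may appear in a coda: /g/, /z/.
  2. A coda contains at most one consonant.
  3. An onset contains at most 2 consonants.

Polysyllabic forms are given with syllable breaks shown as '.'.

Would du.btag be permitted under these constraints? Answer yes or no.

yes

du.btag — σ1 onset /d/, coda /∅/ ok; σ2 onset /bt/ (2C), coda /g/ ok → permitted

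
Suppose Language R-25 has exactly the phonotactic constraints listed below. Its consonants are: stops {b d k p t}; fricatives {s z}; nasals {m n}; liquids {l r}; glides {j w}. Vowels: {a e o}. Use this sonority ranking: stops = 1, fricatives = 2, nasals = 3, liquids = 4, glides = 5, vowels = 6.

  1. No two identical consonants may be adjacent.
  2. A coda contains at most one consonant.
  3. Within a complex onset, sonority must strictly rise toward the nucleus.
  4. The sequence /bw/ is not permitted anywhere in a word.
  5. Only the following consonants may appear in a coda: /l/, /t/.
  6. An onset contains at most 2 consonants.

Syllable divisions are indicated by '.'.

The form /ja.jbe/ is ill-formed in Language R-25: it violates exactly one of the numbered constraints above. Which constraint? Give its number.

/ja.jbe/: syllable 2 onset /jb/: /j/ (glide, 5) → /b/ (stop, 1) does not rise.
This is a violation of constraint 3: "Within a complex onset, sonority must strictly rise toward the nucleus."
The remaining constraints (1, 2, 4, 5, 6) are satisfied.

3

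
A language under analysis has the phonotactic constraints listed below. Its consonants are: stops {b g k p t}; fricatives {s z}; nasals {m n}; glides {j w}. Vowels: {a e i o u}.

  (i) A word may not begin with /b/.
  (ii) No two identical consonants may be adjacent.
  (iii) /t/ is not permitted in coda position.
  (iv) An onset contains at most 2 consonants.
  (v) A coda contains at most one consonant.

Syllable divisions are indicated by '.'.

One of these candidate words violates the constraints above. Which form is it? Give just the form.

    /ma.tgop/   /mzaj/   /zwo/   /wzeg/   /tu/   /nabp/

/nabp/

/ma.tgop/ — σ1 onset /m/, coda /∅/ ok; σ2 onset /tg/ (2C), coda /p/ ok → permitted
/mzaj/ — σ1 onset /mz/ (2C), coda /j/ ok → permitted
/zwo/ — σ1 onset /zw/ (2C), coda /∅/ ok → permitted
/wzeg/ — σ1 onset /wz/ (2C), coda /g/ ok → permitted
/tu/ — σ1 onset /t/, coda /∅/ ok → permitted
/nabp/ — violates constraint (v): syllable 1 coda /bp/ has 2 consonants (> 1) → not permitted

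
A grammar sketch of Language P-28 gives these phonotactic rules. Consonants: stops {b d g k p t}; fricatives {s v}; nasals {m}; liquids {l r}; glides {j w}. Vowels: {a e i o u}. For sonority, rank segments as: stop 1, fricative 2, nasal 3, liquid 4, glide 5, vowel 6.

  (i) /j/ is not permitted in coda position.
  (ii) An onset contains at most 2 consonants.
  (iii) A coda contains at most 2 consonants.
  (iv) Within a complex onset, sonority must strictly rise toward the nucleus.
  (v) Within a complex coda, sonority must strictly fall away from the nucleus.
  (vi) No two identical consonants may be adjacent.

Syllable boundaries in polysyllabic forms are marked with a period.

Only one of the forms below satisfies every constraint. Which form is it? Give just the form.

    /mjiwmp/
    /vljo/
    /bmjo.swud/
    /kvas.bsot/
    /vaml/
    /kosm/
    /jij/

/kvas.bsot/

/mjiwmp/ — violates constraint (iii): syllable 1 coda /wmp/ has 3 consonants (> 2) → phonotactically illegal
/vljo/ — violates constraint (ii): syllable 1 onset /vlj/ has 3 consonants (> 2) → phonotactically illegal
/bmjo.swud/ — violates constraint (ii): syllable 1 onset /bmj/ has 3 consonants (> 2) → phonotactically illegal
/kvas.bsot/ — σ1 onset /kv/ (1→2 rises), coda /s/ ok; σ2 onset /bs/ (1→2 rises), coda /t/ ok → phonotactically legal
/vaml/ — violates constraint (v): syllable 1 coda /ml/: /m/ (nasal, 3) → /l/ (liquid, 4) does not fall → phonotactically illegal
/kosm/ — violates constraint (v): syllable 1 coda /sm/: /s/ (fricative, 2) → /m/ (nasal, 3) does not fall → phonotactically illegal
/jij/ — violates constraint (i): syllable 1 coda contains /j/ → phonotactically illegal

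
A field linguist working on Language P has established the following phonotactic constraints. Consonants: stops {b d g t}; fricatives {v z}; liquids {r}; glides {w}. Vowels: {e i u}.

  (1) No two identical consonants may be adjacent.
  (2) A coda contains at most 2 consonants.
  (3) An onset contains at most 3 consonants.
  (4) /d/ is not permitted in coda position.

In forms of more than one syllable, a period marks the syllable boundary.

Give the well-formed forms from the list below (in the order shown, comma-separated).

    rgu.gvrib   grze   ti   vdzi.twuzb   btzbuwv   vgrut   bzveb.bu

rgu.gvrib, grze, ti, vdzi.twuzb, vgrut

rgu.gvrib — σ1 onset /rg/ (2C), coda /∅/ ok; σ2 onset /gvr/ (3C), coda /b/ ok → well-formed
grze — σ1 onset /grz/ (3C), coda /∅/ ok → well-formed
ti — σ1 onset /t/, coda /∅/ ok → well-formed
vdzi.twuzb — σ1 onset /vdz/ (3C), coda /∅/ ok; σ2 onset /tw/ (2C), coda /zb/ (2C) ok → well-formed
btzbuwv — violates constraint 3: syllable 1 onset /btzb/ has 4 consonants (> 3) → ill-formed
vgrut — σ1 onset /vgr/ (3C), coda /t/ ok → well-formed
bzveb.bu — violates constraint 1: adjacent identical consonants /bb/ → ill-formed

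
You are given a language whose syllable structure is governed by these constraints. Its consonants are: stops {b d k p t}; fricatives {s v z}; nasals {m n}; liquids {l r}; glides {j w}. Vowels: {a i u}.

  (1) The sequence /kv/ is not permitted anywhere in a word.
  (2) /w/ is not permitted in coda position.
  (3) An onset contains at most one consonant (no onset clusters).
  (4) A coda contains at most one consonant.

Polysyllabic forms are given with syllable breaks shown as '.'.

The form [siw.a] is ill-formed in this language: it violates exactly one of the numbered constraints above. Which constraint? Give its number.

[siw.a]: syllable 1 coda contains /w/.
This is a violation of constraint 2: "/w/ is not permitted in coda position."
The remaining constraints (1, 3, 4) are satisfied.

2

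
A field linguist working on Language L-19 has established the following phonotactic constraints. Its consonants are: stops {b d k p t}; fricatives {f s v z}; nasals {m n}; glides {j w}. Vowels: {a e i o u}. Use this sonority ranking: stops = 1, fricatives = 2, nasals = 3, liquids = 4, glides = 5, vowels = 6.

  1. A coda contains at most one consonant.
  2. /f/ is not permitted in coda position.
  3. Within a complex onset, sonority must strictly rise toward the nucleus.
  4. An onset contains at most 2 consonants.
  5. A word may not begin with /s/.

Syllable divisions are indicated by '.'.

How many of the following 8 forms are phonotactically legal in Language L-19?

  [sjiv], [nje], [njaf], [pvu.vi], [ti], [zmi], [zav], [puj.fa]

6

[sjiv] — violates constraint 5: word begins with /s/ → phonotactically illegal
[nje] — σ1 onset /nj/ (3→5 rises), coda /∅/ ok → phonotactically legal
[njaf] — violates constraint 2: syllable 1 coda contains /f/ → phonotactically illegal
[pvu.vi] — σ1 onset /pv/ (1→2 rises), coda /∅/ ok; σ2 onset /v/, coda /∅/ ok → phonotactically legal
[ti] — σ1 onset /t/, coda /∅/ ok → phonotactically legal
[zmi] — σ1 onset /zm/ (2→3 rises), coda /∅/ ok → phonotactically legal
[zav] — σ1 onset /z/, coda /v/ ok → phonotactically legal
[puj.fa] — σ1 onset /p/, coda /j/ ok; σ2 onset /f/, coda /∅/ ok → phonotactically legal
Phonotactically legal: [nje], [pvu.vi], [ti], [zmi], [zav], [puj.fa] → 6.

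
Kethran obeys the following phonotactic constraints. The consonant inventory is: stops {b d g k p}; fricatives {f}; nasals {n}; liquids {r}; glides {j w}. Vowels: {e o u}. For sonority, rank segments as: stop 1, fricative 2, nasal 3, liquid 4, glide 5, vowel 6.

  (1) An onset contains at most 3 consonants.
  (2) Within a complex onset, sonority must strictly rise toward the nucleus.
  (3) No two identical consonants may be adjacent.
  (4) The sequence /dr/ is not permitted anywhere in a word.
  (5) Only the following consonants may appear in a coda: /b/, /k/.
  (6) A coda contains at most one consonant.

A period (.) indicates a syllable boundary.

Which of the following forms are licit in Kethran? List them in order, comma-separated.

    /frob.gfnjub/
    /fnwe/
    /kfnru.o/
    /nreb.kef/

/fnwe/

/frob.gfnjub/ — violates constraint 1: syllable 2 onset /gfnj/ has 4 consonants (> 3) → illicit
/fnwe/ — σ1 onset /fnw/ (2→3→5 rises), coda /∅/ ok → licit
/kfnru.o/ — violates constraint 1: syllable 1 onset /kfnr/ has 4 consonants (> 3) → illicit
/nreb.kef/ — violates constraint 5: syllable 2 coda contains /f/, which is not a licensed coda consonant → illicit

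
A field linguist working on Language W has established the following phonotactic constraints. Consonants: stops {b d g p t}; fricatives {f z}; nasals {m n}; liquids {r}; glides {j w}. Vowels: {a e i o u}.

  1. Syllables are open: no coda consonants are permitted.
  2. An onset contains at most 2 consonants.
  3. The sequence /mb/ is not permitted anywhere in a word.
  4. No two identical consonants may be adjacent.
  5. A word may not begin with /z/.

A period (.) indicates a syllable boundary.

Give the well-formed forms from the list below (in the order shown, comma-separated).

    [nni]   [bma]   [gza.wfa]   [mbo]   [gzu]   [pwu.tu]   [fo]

[nni] — violates constraint 4: adjacent identical consonants /nn/ → ill-formed
[bma] — σ1 onset /bm/ (2C), coda /∅/ ok → well-formed
[gza.wfa] — σ1 onset /gz/ (2C), coda /∅/ ok; σ2 onset /wf/ (2C), coda /∅/ ok → well-formed
[mbo] — violates constraint 3: contains banned sequence /mb/ → ill-formed
[gzu] — σ1 onset /gz/ (2C), coda /∅/ ok → well-formed
[pwu.tu] — σ1 onset /pw/ (2C), coda /∅/ ok; σ2 onset /t/, coda /∅/ ok → well-formed
[fo] — σ1 onset /f/, coda /∅/ ok → well-formed

[bma], [gza.wfa], [gzu], [pwu.tu], [fo]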